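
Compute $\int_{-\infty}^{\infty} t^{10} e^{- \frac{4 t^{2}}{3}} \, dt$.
$\frac{229635 \sqrt{3} \sqrt{\pi}}{65536}$

Consider the simpler parametrised integral
$$J(a) = \int_{-\infty}^{\infty} e^{- a t^{2}} \, dt = \frac{\sqrt{\pi}}{\sqrt{a}}.$$

Differentiating under the integral sign brings down a factor of $(-t^2)$:
$$\frac{dJ}{da} = \int_{-\infty}^{\infty} - t^{2} e^{- a t^{2}} \, dt = - \frac{\sqrt{\pi}}{2 a^{\frac{3}{2}}}.$$

Repeating $5$ times in total — each differentiation brings down another $(-t^2)$ — gives
$$\frac{d^{5}J}{da^{5}} = \int_{-\infty}^{\infty} - t^{10} e^{- a t^{2}} \, dt = - \frac{945 \sqrt{\pi}}{32 a^{\frac{11}{2}}},$$
and the integrand here is $(-1)^{5}$ times the target integrand, so $I = (-1)^{5}\,\frac{d^{5}J}{da^{5}} = \frac{945 \sqrt{\pi}}{32 a^{\frac{11}{2}}}$.

Setting $a = \frac{4}{3}$:
$$I = \frac{229635 \sqrt{3} \sqrt{\pi}}{65536}.$$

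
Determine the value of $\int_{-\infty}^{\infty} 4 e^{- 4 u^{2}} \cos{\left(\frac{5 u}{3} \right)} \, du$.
$\frac{2 \sqrt{\pi}}{e^{\frac{25}{144}}}$

Let $b$ denote the cosine frequency and define $I(b) = \int_{-\infty}^{\infty} 4 e^{- 4 u^{2}} \cos{\left(b u \right)} \, du$.

Differentiating under the integral sign,
$$I'(b) = \int_{-\infty}^{\infty} - 4 u e^{- 4 u^{2}} \sin{\left(b u \right)} \, du.$$

Integrate $\int_{-\infty}^{\infty} u \sin(b u)\, e^{- 4 u^{2}}\, du$ by parts with $w = \sin(b u)$ and $dv = u\, e^{- 4 u^{2}}\, du$, giving $v = - \frac{e^{- 4 u^{2}}}{8}$. The boundary term vanishes and
$$\int_{-\infty}^{\infty} u \sin(b u)\, e^{- 4 u^{2}}\, du = \frac{b}{8} \int_{-\infty}^{\infty} \cos(b u)\, e^{- 4 u^{2}}\, du,$$
so $I'(b) = - \frac{b}{8}\, I(b)$.

This is a separable first-order ODE; solving with the initial condition $I(0) = \int_{-\infty}^{\infty} 4 e^{- 4 u^{2}}\,du = 2 \sqrt{\pi}$ gives
$$I(b) = 2 \sqrt{\pi} e^{- \frac{b^{2}}{16}}.$$

Setting $b = \frac{5}{3}$:
$$I = \frac{2 \sqrt{\pi}}{e^{\frac{25}{144}}}.$$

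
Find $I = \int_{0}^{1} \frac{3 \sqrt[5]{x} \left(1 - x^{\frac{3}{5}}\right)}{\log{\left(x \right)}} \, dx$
$\log{\left(\frac{8}{27} \right)}$

Replace the exponent $\frac{1}{5}$ by a parameter $a$: let $I(a) = \int_{0}^{1} \frac{3 \left(- x^{\frac{4}{5}} + x^{a}\right)}{\log{\left(x \right)}} \, dx$.

Since $\dfrac{\partial}{\partial a}\,x^{a} = x^{a} \ln x$, the $\ln x$ in the denominator cancels and
$$\frac{dI}{da} = \int_{0}^{1} 3 x^{a} \, dx = 3 \left[\frac{x^{a+1}}{a+1}\right]_0^1 = \frac{3}{a + 1}.$$

Integrating with respect to $a$ gives $I(a) = \log{\left(\frac{125 \left(a + 1\right)^{3}}{729} \right)} + C$.

At $a = \frac{4}{5}$ the integrand is identically $0$, so $I(\frac{4}{5}) = 0$. The closed form gives $0$, hence $C = 0$.

Setting $a = \frac{1}{5}$:
$$I = \log{\left(\frac{8}{27} \right)}.$$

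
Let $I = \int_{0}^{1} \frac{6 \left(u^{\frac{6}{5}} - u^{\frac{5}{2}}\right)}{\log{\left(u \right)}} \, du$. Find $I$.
$- \log{\left(\frac{1838265625}{113379904} \right)}$

Consider the one-parameter family: let $I(a) = \int_{0}^{1} \frac{6 \left(u^{\frac{6}{5}} - u^{a}\right)}{\log{\left(u \right)}} \, du$.

Since $\dfrac{\partial}{\partial a}\,u^{a} = u^{a} \ln u$, the $\ln u$ in the denominator cancels and
$$\frac{dI}{da} = \int_{0}^{1} -6 u^{a} \, du = -6 \left[\frac{u^{a+1}}{a+1}\right]_0^1 = - \frac{6}{a + 1}.$$

Integrating with respect to $a$ gives $I(a) = - \log{\left(\frac{15625 \left(a + 1\right)^{6}}{1771561} \right)} + C$.

At $a = \frac{6}{5}$ the integrand is identically $0$, so $I(\frac{6}{5}) = 0$. The closed form gives $0$, hence $C = 0$.

Setting $a = \frac{5}{2}$:
$$I = - \log{\left(\frac{1838265625}{113379904} \right)}.$$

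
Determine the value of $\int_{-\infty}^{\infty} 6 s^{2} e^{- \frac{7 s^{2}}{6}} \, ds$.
$\frac{18 \sqrt{42} \sqrt{\pi}}{49}$

Start from the elementary integral
$$J(a) = \int_{-\infty}^{\infty} 6 e^{- a s^{2}} \, ds = \frac{6 \sqrt{\pi}}{\sqrt{a}}.$$

Differentiating under the integral sign brings down a factor of $(-s^2)$:
$$\frac{dJ}{da} = \int_{-\infty}^{\infty} - 6 s^{2} e^{- a s^{2}} \, ds = - \frac{3 \sqrt{\pi}}{a^{\frac{3}{2}}}.$$

The integral on the left is $-I$, so $I = \frac{3 \sqrt{\pi}}{a^{\frac{3}{2}}}$.

Setting $a = \frac{7}{6}$:
$$I = \frac{18 \sqrt{42} \sqrt{\pi}}{49}.$$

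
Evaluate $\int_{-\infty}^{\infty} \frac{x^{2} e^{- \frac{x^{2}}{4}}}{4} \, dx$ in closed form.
$\sqrt{\pi}$

Consider the simpler parametrised integral
$$J(a) = \int_{-\infty}^{\infty} \frac{e^{- a x^{2}}}{4} \, dx = \frac{\sqrt{\pi}}{4 \sqrt{a}}.$$

Differentiating under the integral sign brings down a factor of $(-x^2)$:
$$\frac{dJ}{da} = \int_{-\infty}^{\infty} - \frac{x^{2} e^{- a x^{2}}}{4} \, dx = - \frac{\sqrt{\pi}}{8 a^{\frac{3}{2}}}.$$

The integral on the left is $-I$, so $I = \frac{\sqrt{\pi}}{8 a^{\frac{3}{2}}}$.

Setting $a = \frac{1}{4}$:
$$I = \sqrt{\pi}.$$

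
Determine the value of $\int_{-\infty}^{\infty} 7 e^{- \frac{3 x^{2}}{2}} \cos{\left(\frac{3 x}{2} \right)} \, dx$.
$\frac{7 \sqrt{6} \sqrt{\pi}}{3 e^{\frac{3}{8}}}$

Define $I(b) = \int_{-\infty}^{\infty} 7 e^{- \frac{3 x^{2}}{2}} \cos{\left(b x \right)} \, dx$.

Differentiating under the integral sign,
$$I'(b) = \int_{-\infty}^{\infty} - 7 x e^{- \frac{3 x^{2}}{2}} \sin{\left(b x \right)} \, dx.$$

Integrate $\int_{-\infty}^{\infty} x \sin(b x)\, e^{- \frac{3 x^{2}}{2}}\, dx$ by parts with $u = \sin(b x)$ and $dv = x\, e^{- \frac{3 x^{2}}{2}}\, dx$, giving $v = - \frac{e^{- \frac{3 x^{2}}{2}}}{3}$. The boundary term vanishes and
$$\int_{-\infty}^{\infty} x \sin(b x)\, e^{- \frac{3 x^{2}}{2}}\, dx = \frac{b}{3} \int_{-\infty}^{\infty} \cos(b x)\, e^{- \frac{3 x^{2}}{2}}\, dx,$$
so $I'(b) = - \frac{b}{3}\, I(b)$.

This is a separable first-order ODE; solving with the initial condition $I(0) = \int_{-\infty}^{\infty} 7 e^{- \frac{3 x^{2}}{2}}\,dx = \frac{7 \sqrt{6} \sqrt{\pi}}{3}$ gives
$$I(b) = \frac{7 \sqrt{6} \sqrt{\pi} e^{- \frac{b^{2}}{6}}}{3}.$$

Setting $b = \frac{3}{2}$:
$$I = \frac{7 \sqrt{6} \sqrt{\pi}}{3 e^{\frac{3}{8}}}.$$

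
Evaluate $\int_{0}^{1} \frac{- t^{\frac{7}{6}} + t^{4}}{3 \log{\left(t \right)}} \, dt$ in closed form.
$- \frac{\log{\left(13 \right)}}{3} + \frac{\log{\left(30 \right)}}{3}$

Consider the one-parameter family: let $I(a) = \int_{0}^{1} \frac{t^{4} - t^{a}}{3 \log{\left(t \right)}} \, dt$.

Since $\dfrac{\partial}{\partial a}\,t^{a} = t^{a} \ln t$, the $\ln t$ in the denominator cancels and
$$\frac{dI}{da} = \int_{0}^{1} - \frac{1}{3} t^{a} \, dt = - \frac{1}{3} \left[\frac{t^{a+1}}{a+1}\right]_0^1 = - \frac{1}{3 a + 3}.$$

Integrating with respect to $a$ gives $I(a) = - \frac{\log{\left(a + 1 \right)}}{3} + \frac{\log{\left(5 \right)}}{3} + C$.

At $a = 4$ the integrand is identically $0$, so $I(4) = 0$. The closed form gives $0$, hence $C = 0$.

Setting $a = \frac{7}{6}$:
$$I = - \frac{\log{\left(13 \right)}}{3} + \frac{\log{\left(30 \right)}}{3}.$$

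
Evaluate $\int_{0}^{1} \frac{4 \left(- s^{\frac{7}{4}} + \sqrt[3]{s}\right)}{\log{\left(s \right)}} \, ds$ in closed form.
$- \log{\left(\frac{1185921}{65536} \right)}$

Consider the one-parameter family: let $I(a) = \int_{0}^{1} \frac{4 \left(\sqrt[3]{s} - s^{a}\right)}{\log{\left(s \right)}} \, ds$.

Since $\dfrac{\partial}{\partial a}\,s^{a} = s^{a} \ln s$, the $\ln s$ in the denominator cancels and
$$\frac{dI}{da} = \int_{0}^{1} -4 s^{a} \, ds = -4 \left[\frac{s^{a+1}}{a+1}\right]_0^1 = - \frac{4}{a + 1}.$$

Integrating with respect to $a$ gives $I(a) = - \log{\left(\frac{81 \left(a + 1\right)^{4}}{256} \right)} + C$.

At $a = \frac{1}{3}$ the integrand is identically $0$, so $I(\frac{1}{3}) = 0$. The closed form gives $0$, hence $C = 0$.

Setting $a = \frac{7}{4}$:
$$I = - \log{\left(\frac{1185921}{65536} \right)}.$$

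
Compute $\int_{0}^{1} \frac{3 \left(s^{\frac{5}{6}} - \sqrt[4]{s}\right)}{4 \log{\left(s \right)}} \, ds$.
$\log{\left(\frac{\sqrt[4]{15} \cdot 22^{\frac{3}{4}}}{15} \right)}$

Consider the one-parameter family: let $I(a) = \int_{0}^{1} \frac{3 \left(s^{\frac{5}{6}} - s^{a}\right)}{4 \log{\left(s \right)}} \, ds$.

Since $\dfrac{\partial}{\partial a}\,s^{a} = s^{a} \ln s$, the $\ln s$ in the denominator cancels and
$$\frac{dI}{da} = \int_{0}^{1} - \frac{3}{4} s^{a} \, ds = - \frac{3}{4} \left[\frac{s^{a+1}}{a+1}\right]_0^1 = - \frac{3}{4 a + 4}.$$

Integrating with respect to $a$ gives $I(a) = - \frac{3 \log{\left(a + 1 \right)}}{4} - \frac{3 \log{\left(6 \right)}}{4} + \frac{3 \log{\left(11 \right)}}{4} + C$.

At $a = \frac{5}{6}$ the integrand is identically $0$, so $I(\frac{5}{6}) = 0$. The closed form gives $0$, hence $C = 0$.

Setting $a = \frac{1}{4}$:
$$I = \log{\left(\frac{\sqrt[4]{15} \cdot 22^{\frac{3}{4}}}{15} \right)}.$$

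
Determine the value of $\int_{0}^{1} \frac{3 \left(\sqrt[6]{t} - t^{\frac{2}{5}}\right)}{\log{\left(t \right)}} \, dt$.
$- \log{\left(\frac{216}{125} \right)}$

Replace the exponent $\frac{2}{5}$ by a parameter $a$: let $I(a) = \int_{0}^{1} \frac{3 \left(\sqrt[6]{t} - t^{a}\right)}{\log{\left(t \right)}} \, dt$.

Since $\dfrac{\partial}{\partial a}\,t^{a} = t^{a} \ln t$, the $\ln t$ in the denominator cancels and
$$\frac{dI}{da} = \int_{0}^{1} -3 t^{a} \, dt = -3 \left[\frac{t^{a+1}}{a+1}\right]_0^1 = - \frac{3}{a + 1}.$$

Integrating with respect to $a$ gives $I(a) = - \log{\left(\frac{216 \left(a + 1\right)^{3}}{343} \right)} + C$.

At $a = \frac{1}{6}$ the integrand is identically $0$, so $I(\frac{1}{6}) = 0$. The closed form gives $0$, hence $C = 0$.

Setting $a = \frac{2}{5}$:
$$I = - \log{\left(\frac{216}{125} \right)}.$$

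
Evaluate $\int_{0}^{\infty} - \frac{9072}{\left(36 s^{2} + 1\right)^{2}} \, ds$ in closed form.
$- 378 \pi$

Start from the standard arctangent integral
$$J(a) = \int_{0}^{\infty} - \frac{7}{a^{2} + s^{2}} \, ds = - \frac{7 \pi}{2 a}.$$

Differentiating under the integral sign with respect to $a$,
$$\frac{dJ}{da} = \int_{0}^{\infty} \frac{14 a}{\left(a^{2} + s^{2}\right)^{2}} \, ds = \frac{7 \pi}{2 a^{2}},$$
so $\int_{0}^{\infty} - \frac{7}{\left(a^{2} + s^{2}\right)^{2}} \, ds = - \frac{7 \pi}{4 a^{3}}$.

Setting $a = \frac{1}{6}$:
$$I = - 378 \pi.$$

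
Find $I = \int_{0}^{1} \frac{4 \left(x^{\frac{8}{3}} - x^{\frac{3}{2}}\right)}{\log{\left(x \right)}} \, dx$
$- \log{\left(\frac{50625}{234256} \right)}$

Introduce a parameter $a$ in the exponent: let $I(a) = \int_{0}^{1} \frac{4 \left(x^{\frac{8}{3}} - x^{a}\right)}{\log{\left(x \right)}} \, dx$.

Since $\dfrac{\partial}{\partial a}\,x^{a} = x^{a} \ln x$, the $\ln x$ in the denominator cancels and
$$\frac{dI}{da} = \int_{0}^{1} -4 x^{a} \, dx = -4 \left[\frac{x^{a+1}}{a+1}\right]_0^1 = - \frac{4}{a + 1}.$$

Integrating with respect to $a$ gives $I(a) = - \log{\left(\frac{81 \left(a + 1\right)^{4}}{14641} \right)} + C$.

At $a = \frac{8}{3}$ the integrand is identically $0$, so $I(\frac{8}{3}) = 0$. The closed form gives $0$, hence $C = 0$.

Setting $a = \frac{3}{2}$:
$$I = - \log{\left(\frac{50625}{234256} \right)}.$$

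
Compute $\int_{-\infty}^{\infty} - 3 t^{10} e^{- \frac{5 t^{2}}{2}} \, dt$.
$- \frac{567 \sqrt{10} \sqrt{\pi}}{3125}$

Start from the elementary integral
$$J(a) = \int_{-\infty}^{\infty} - 3 e^{- a t^{2}} \, dt = - \frac{3 \sqrt{\pi}}{\sqrt{a}}.$$

Differentiating under the integral sign brings down a factor of $(-t^2)$:
$$\frac{dJ}{da} = \int_{-\infty}^{\infty} 3 t^{2} e^{- a t^{2}} \, dt = \frac{3 \sqrt{\pi}}{2 a^{\frac{3}{2}}}.$$

Repeating $5$ times in total — each differentiation brings down another $(-t^2)$ — gives
$$\frac{d^{5}J}{da^{5}} = \int_{-\infty}^{\infty} 3 t^{10} e^{- a t^{2}} \, dt = \frac{2835 \sqrt{\pi}}{32 a^{\frac{11}{2}}},$$
and the integrand here is $(-1)^{5}$ times the target integrand, so $I = (-1)^{5}\,\frac{d^{5}J}{da^{5}} = - \frac{2835 \sqrt{\pi}}{32 a^{\frac{11}{2}}}$.

Setting $a = \frac{5}{2}$:
$$I = - \frac{567 \sqrt{10} \sqrt{\pi}}{3125}.$$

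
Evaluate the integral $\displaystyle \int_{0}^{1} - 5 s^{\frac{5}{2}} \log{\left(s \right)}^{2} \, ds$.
$- \frac{80}{343}$

Start from the elementary integral
$$J(a) = \int_{0}^{1} - 5 s^{a} \, ds = - \frac{5}{a + 1}.$$

Differentiating under the integral sign brings down a factor of $\ln s$:
$$\frac{dJ}{da} = \int_{0}^{1} - 5 s^{a} \log{\left(s \right)} \, ds = \frac{5}{\left(a + 1\right)^{2}}.$$

Repeating twice in total — each differentiation brings down another $\ln s$ — gives
$$\frac{d^{2}J}{da^{2}} = \int_{0}^{1} - 5 s^{a} \log{\left(s \right)}^{2} \, ds = - \frac{10}{\left(a + 1\right)^{3}},$$
and the integrand here is exactly the target integrand, so $I = - \frac{10}{\left(a + 1\right)^{3}}$.

Setting $a = \frac{5}{2}$:
$$I = - \frac{80}{343}.$$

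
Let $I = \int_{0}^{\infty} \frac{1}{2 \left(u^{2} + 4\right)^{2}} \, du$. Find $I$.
$\frac{\pi}{64}$

Begin with the known result
$$J(a) = \int_{0}^{\infty} \frac{1}{2 \left(a^{2} + u^{2}\right)} \, du = \frac{\pi}{4 a}.$$

Differentiating under the integral sign with respect to $a$,
$$\frac{dJ}{da} = \int_{0}^{\infty} - \frac{a}{\left(a^{2} + u^{2}\right)^{2}} \, du = - \frac{\pi}{4 a^{2}},$$
so $\int_{0}^{\infty} \frac{1}{2 \left(a^{2} + u^{2}\right)^{2}} \, du = \frac{\pi}{8 a^{3}}$.

Setting $a = 2$:
$$I = \frac{\pi}{64}.$$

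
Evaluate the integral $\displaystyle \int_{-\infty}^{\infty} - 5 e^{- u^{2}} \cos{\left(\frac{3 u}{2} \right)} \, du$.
$- \frac{5 \sqrt{\pi}}{e^{\frac{9}{16}}}$

Treat the cosine frequency as a parameter and define $I(b) = \int_{-\infty}^{\infty} - 5 e^{- u^{2}} \cos{\left(b u \right)} \, du$.

Differentiating under the integral sign,
$$I'(b) = \int_{-\infty}^{\infty} 5 u e^{- u^{2}} \sin{\left(b u \right)} \, du.$$

Integrate $\int_{-\infty}^{\infty} u \sin(b u)\, e^{- u^{2}}\, du$ by parts with $w = \sin(b u)$ and $dv = u\, e^{- u^{2}}\, du$, giving $v = - \frac{e^{- u^{2}}}{2}$. The boundary term vanishes and
$$\int_{-\infty}^{\infty} u \sin(b u)\, e^{- u^{2}}\, du = \frac{b}{2} \int_{-\infty}^{\infty} \cos(b u)\, e^{- u^{2}}\, du,$$
so $I'(b) = - \frac{b}{2}\, I(b)$.

This is a separable first-order ODE; solving with the initial condition $I(0) = \int_{-\infty}^{\infty} - 5 e^{- u^{2}}\,du = - 5 \sqrt{\pi}$ gives
$$I(b) = - 5 \sqrt{\pi} e^{- \frac{b^{2}}{4}}.$$

Setting $b = \frac{3}{2}$:
$$I = - \frac{5 \sqrt{\pi}}{e^{\frac{9}{16}}}.$$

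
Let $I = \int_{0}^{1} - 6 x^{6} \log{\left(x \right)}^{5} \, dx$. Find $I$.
$\frac{720}{117649}$

Begin with the known integral
$$J(a) = \int_{0}^{1} - 6 x^{a} \, dx = - \frac{6}{a + 1}.$$

Differentiating under the integral sign brings down a factor of $\ln x$:
$$\frac{dJ}{da} = \int_{0}^{1} - 6 x^{a} \log{\left(x \right)} \, dx = \frac{6}{\left(a + 1\right)^{2}}.$$

Repeating $5$ times in total — each differentiation brings down another $\ln x$ — gives
$$\frac{d^{5}J}{da^{5}} = \int_{0}^{1} - 6 x^{a} \log{\left(x \right)}^{5} \, dx = \frac{720}{\left(a + 1\right)^{6}},$$
and the integrand here is exactly the target integrand, so $I = \frac{720}{\left(a + 1\right)^{6}}$.

Setting $a = 6$:
$$I = \frac{720}{117649}.$$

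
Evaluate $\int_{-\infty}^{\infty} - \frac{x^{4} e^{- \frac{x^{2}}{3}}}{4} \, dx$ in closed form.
$- \frac{27 \sqrt{3} \sqrt{\pi}}{16}$

Start from the elementary integral
$$J(a) = \int_{-\infty}^{\infty} - \frac{e^{- a x^{2}}}{4} \, dx = - \frac{\sqrt{\pi}}{4 \sqrt{a}}.$$

Differentiating under the integral sign brings down a factor of $(-x^2)$:
$$\frac{dJ}{da} = \int_{-\infty}^{\infty} \frac{x^{2} e^{- a x^{2}}}{4} \, dx = \frac{\sqrt{\pi}}{8 a^{\frac{3}{2}}}.$$

Repeating twice in total — each differentiation brings down another $(-x^2)$ — gives
$$\frac{d^{2}J}{da^{2}} = \int_{-\infty}^{\infty} - \frac{x^{4} e^{- a x^{2}}}{4} \, dx = - \frac{3 \sqrt{\pi}}{16 a^{\frac{5}{2}}},$$
and the integrand here is exactly the target integrand, so $I = - \frac{3 \sqrt{\pi}}{16 a^{\frac{5}{2}}}$.

Setting $a = \frac{1}{3}$:
$$I = - \frac{27 \sqrt{3} \sqrt{\pi}}{16}.$$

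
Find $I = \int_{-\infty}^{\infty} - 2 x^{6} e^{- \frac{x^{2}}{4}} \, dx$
$- 480 \sqrt{\pi}$

Consider the simpler parametrised integral
$$J(a) = \int_{-\infty}^{\infty} - 2 e^{- a x^{2}} \, dx = - \frac{2 \sqrt{\pi}}{\sqrt{a}}.$$

Differentiating under the integral sign brings down a factor of $(-x^2)$:
$$\frac{dJ}{da} = \int_{-\infty}^{\infty} 2 x^{2} e^{- a x^{2}} \, dx = \frac{\sqrt{\pi}}{a^{\frac{3}{2}}}.$$

Repeating $3$ times in total — each differentiation brings down another $(-x^2)$ — gives
$$\frac{d^{3}J}{da^{3}} = \int_{-\infty}^{\infty} 2 x^{6} e^{- a x^{2}} \, dx = \frac{15 \sqrt{\pi}}{4 a^{\frac{7}{2}}},$$
and the integrand here is $(-1)^{3}$ times the target integrand, so $I = (-1)^{3}\,\frac{d^{3}J}{da^{3}} = - \frac{15 \sqrt{\pi}}{4 a^{\frac{7}{2}}}$.

Setting $a = \frac{1}{4}$:
$$I = - 480 \sqrt{\pi}.$$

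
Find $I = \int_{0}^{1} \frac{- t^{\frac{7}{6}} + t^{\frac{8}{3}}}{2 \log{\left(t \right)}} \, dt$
$\log{\left(\frac{\sqrt{286}}{13} \right)}$

Consider the one-parameter family: let $I(a) = \int_{0}^{1} \frac{t^{\frac{8}{3}} - t^{a}}{2 \log{\left(t \right)}} \, dt$.

Since $\dfrac{\partial}{\partial a}\,t^{a} = t^{a} \ln t$, the $\ln t$ in the denominator cancels and
$$\frac{dI}{da} = \int_{0}^{1} - \frac{1}{2} t^{a} \, dt = - \frac{1}{2} \left[\frac{t^{a+1}}{a+1}\right]_0^1 = - \frac{1}{2 a + 2}.$$

Integrating with respect to $a$ gives $I(a) = - \frac{\log{\left(a + 1 \right)}}{2} - \frac{\log{\left(3 \right)}}{2} + \frac{\log{\left(11 \right)}}{2} + C$.

At $a = \frac{8}{3}$ the integrand is identically $0$, so $I(\frac{8}{3}) = 0$. The closed form gives $0$, hence $C = 0$.

Setting $a = \frac{7}{6}$:
$$I = \log{\left(\frac{\sqrt{286}}{13} \right)}.$$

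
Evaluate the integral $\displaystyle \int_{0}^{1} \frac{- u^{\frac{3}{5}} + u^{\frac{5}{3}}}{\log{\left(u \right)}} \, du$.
$\log{\left(\frac{5}{3} \right)}$

Consider the one-parameter family: let $I(a) = \int_{0}^{1} \frac{- u^{\frac{3}{5}} + u^{a}}{\log{\left(u \right)}} \, du$.

Since $\dfrac{\partial}{\partial a}\,u^{a} = u^{a} \ln u$, the $\ln u$ in the denominator cancels and
$$\frac{dI}{da} = \int_{0}^{1} u^{a} \, du = \left[\frac{u^{a+1}}{a+1}\right]_0^1 = \frac{1}{a + 1}.$$

Integrating with respect to $a$ gives $I(a) = \log{\left(\frac{5 a}{8} + \frac{5}{8} \right)} + C$.

At $a = \frac{3}{5}$ the integrand is identically $0$, so $I(\frac{3}{5}) = 0$. The closed form gives $0$, hence $C = 0$.

Setting $a = \frac{5}{3}$:
$$I = \log{\left(\frac{5}{3} \right)}.$$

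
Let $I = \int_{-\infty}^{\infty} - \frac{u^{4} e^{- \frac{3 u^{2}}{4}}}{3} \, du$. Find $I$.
$- \frac{8 \sqrt{3} \sqrt{\pi}}{27}$

Begin with the known integral
$$J(a) = \int_{-\infty}^{\infty} - \frac{e^{- a u^{2}}}{3} \, du = - \frac{\sqrt{\pi}}{3 \sqrt{a}}.$$

Differentiating under the integral sign brings down a factor of $(-u^2)$:
$$\frac{dJ}{da} = \int_{-\infty}^{\infty} \frac{u^{2} e^{- a u^{2}}}{3} \, du = \frac{\sqrt{\pi}}{6 a^{\frac{3}{2}}}.$$

Repeating twice in total — each differentiation brings down another $(-u^2)$ — gives
$$\frac{d^{2}J}{da^{2}} = \int_{-\infty}^{\infty} - \frac{u^{4} e^{- a u^{2}}}{3} \, du = - \frac{\sqrt{\pi}}{4 a^{\frac{5}{2}}},$$
and the integrand here is exactly the target integrand, so $I = - \frac{\sqrt{\pi}}{4 a^{\frac{5}{2}}}$.

Setting $a = \frac{3}{4}$:
$$I = - \frac{8 \sqrt{3} \sqrt{\pi}}{27}.$$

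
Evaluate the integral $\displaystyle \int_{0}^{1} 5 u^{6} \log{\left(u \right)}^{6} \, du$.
$\frac{3600}{823543}$

Start from the elementary integral
$$J(a) = \int_{0}^{1} 5 u^{a} \, du = \frac{5}{a + 1}.$$

Differentiating under the integral sign brings down a factor of $\ln u$:
$$\frac{dJ}{da} = \int_{0}^{1} 5 u^{a} \log{\left(u \right)} \, du = - \frac{5}{\left(a + 1\right)^{2}}.$$

Repeating $6$ times in total — each differentiation brings down another $\ln u$ — gives
$$\frac{d^{6}J}{da^{6}} = \int_{0}^{1} 5 u^{a} \log{\left(u \right)}^{6} \, du = \frac{3600}{\left(a + 1\right)^{7}},$$
and the integrand here is exactly the target integrand, so $I = \frac{3600}{\left(a + 1\right)^{7}}$.

Setting $a = 6$:
$$I = \frac{3600}{823543}.$$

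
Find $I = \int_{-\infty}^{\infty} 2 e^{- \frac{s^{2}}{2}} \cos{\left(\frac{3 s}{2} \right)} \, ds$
$\frac{2 \sqrt{2} \sqrt{\pi}}{e^{\frac{9}{8}}}$

Let $b$ denote the cosine frequency and define $I(b) = \int_{-\infty}^{\infty} 2 e^{- \frac{s^{2}}{2}} \cos{\left(b s \right)} \, ds$.

Differentiating under the integral sign,
$$I'(b) = \int_{-\infty}^{\infty} - 2 s e^{- \frac{s^{2}}{2}} \sin{\left(b s \right)} \, ds.$$

Integrate $\int_{-\infty}^{\infty} s \sin(b s)\, e^{- \frac{s^{2}}{2}}\, ds$ by parts with $u = \sin(b s)$ and $dv = s\, e^{- \frac{s^{2}}{2}}\, ds$, giving $v = - e^{- \frac{s^{2}}{2}}$. The boundary term vanishes and
$$\int_{-\infty}^{\infty} s \sin(b s)\, e^{- \frac{s^{2}}{2}}\, ds = b \int_{-\infty}^{\infty} \cos(b s)\, e^{- \frac{s^{2}}{2}}\, ds,$$
so $I'(b) = - b\, I(b)$.

This is a separable first-order ODE; solving with the initial condition $I(0) = \int_{-\infty}^{\infty} 2 e^{- \frac{s^{2}}{2}}\,ds = 2 \sqrt{2} \sqrt{\pi}$ gives
$$I(b) = 2 \sqrt{2} \sqrt{\pi} e^{- \frac{b^{2}}{2}}.$$

Setting $b = \frac{3}{2}$:
$$I = \frac{2 \sqrt{2} \sqrt{\pi}}{e^{\frac{9}{8}}}.$$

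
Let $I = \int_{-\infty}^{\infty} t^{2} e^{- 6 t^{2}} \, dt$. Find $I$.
$\frac{\sqrt{6} \sqrt{\pi}}{72}$

Start from the elementary integral
$$J(a) = \int_{-\infty}^{\infty} e^{- a t^{2}} \, dt = \frac{\sqrt{\pi}}{\sqrt{a}}.$$

Differentiating under the integral sign brings down a factor of $(-t^2)$:
$$\frac{dJ}{da} = \int_{-\infty}^{\infty} - t^{2} e^{- a t^{2}} \, dt = - \frac{\sqrt{\pi}}{2 a^{\frac{3}{2}}}.$$

The integral on the left is $-I$, so $I = \frac{\sqrt{\pi}}{2 a^{\frac{3}{2}}}$.

Setting $a = 6$:
$$I = \frac{\sqrt{6} \sqrt{\pi}}{72}.$$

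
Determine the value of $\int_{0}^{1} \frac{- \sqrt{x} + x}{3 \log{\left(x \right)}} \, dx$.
$\log{\left(\frac{6^{\frac{2}{3}}}{3} \right)}$

Consider the one-parameter family: let $I(a) = \int_{0}^{1} \frac{x - x^{a}}{3 \log{\left(x \right)}} \, dx$.

Since $\dfrac{\partial}{\partial a}\,x^{a} = x^{a} \ln x$, the $\ln x$ in the denominator cancels and
$$\frac{dI}{da} = \int_{0}^{1} - \frac{1}{3} x^{a} \, dx = - \frac{1}{3} \left[\frac{x^{a+1}}{a+1}\right]_0^1 = - \frac{1}{3 a + 3}.$$

Integrating with respect to $a$ gives $I(a) = - \frac{\log{\left(a + 1 \right)}}{3} + \frac{\log{\left(2 \right)}}{3} + C$.

At $a = 1$ the integrand is identically $0$, so $I(1) = 0$. The closed form gives $0$, hence $C = 0$.

Setting $a = \frac{1}{2}$:
$$I = \log{\left(\frac{6^{\frac{2}{3}}}{3} \right)}.$$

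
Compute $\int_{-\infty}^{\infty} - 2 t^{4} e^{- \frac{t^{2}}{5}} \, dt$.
$- \frac{75 \sqrt{5} \sqrt{\pi}}{2}$

Begin with the known integral
$$J(a) = \int_{-\infty}^{\infty} - 2 e^{- a t^{2}} \, dt = - \frac{2 \sqrt{\pi}}{\sqrt{a}}.$$

Differentiating under the integral sign brings down a factor of $(-t^2)$:
$$\frac{dJ}{da} = \int_{-\infty}^{\infty} 2 t^{2} e^{- a t^{2}} \, dt = \frac{\sqrt{\pi}}{a^{\frac{3}{2}}}.$$

Repeating twice in total — each differentiation brings down another $(-t^2)$ — gives
$$\frac{d^{2}J}{da^{2}} = \int_{-\infty}^{\infty} - 2 t^{4} e^{- a t^{2}} \, dt = - \frac{3 \sqrt{\pi}}{2 a^{\frac{5}{2}}},$$
and the integrand here is exactly the target integrand, so $I = - \frac{3 \sqrt{\pi}}{2 a^{\frac{5}{2}}}$.

Setting $a = \frac{1}{5}$:
$$I = - \frac{75 \sqrt{5} \sqrt{\pi}}{2}.$$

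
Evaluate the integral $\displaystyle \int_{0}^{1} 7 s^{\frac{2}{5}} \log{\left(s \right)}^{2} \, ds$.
$\frac{250}{49}$

Consider the simpler parametrised integral
$$J(a) = \int_{0}^{1} 7 s^{a} \, ds = \frac{7}{a + 1}.$$

Differentiating under the integral sign brings down a factor of $\ln s$:
$$\frac{dJ}{da} = \int_{0}^{1} 7 s^{a} \log{\left(s \right)} \, ds = - \frac{7}{\left(a + 1\right)^{2}}.$$

Repeating twice in total — each differentiation brings down another $\ln s$ — gives
$$\frac{d^{2}J}{da^{2}} = \int_{0}^{1} 7 s^{a} \log{\left(s \right)}^{2} \, ds = \frac{14}{\left(a + 1\right)^{3}},$$
and the integrand here is exactly the target integrand, so $I = \frac{14}{\left(a + 1\right)^{3}}$.

Setting $a = \frac{2}{5}$:
$$I = \frac{250}{49}.$$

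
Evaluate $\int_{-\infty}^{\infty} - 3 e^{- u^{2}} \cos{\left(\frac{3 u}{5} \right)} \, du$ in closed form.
$- \frac{3 \sqrt{\pi}}{e^{\frac{9}{100}}}$

Treat the cosine frequency as a parameter and define $I(b) = \int_{-\infty}^{\infty} - 3 e^{- u^{2}} \cos{\left(b u \right)} \, du$.

Differentiating under the integral sign,
$$I'(b) = \int_{-\infty}^{\infty} 3 u e^{- u^{2}} \sin{\left(b u \right)} \, du.$$

Integrate $\int_{-\infty}^{\infty} u \sin(b u)\, e^{- u^{2}}\, du$ by parts with $w = \sin(b u)$ and $dv = u\, e^{- u^{2}}\, du$, giving $v = - \frac{e^{- u^{2}}}{2}$. The boundary term vanishes and
$$\int_{-\infty}^{\infty} u \sin(b u)\, e^{- u^{2}}\, du = \frac{b}{2} \int_{-\infty}^{\infty} \cos(b u)\, e^{- u^{2}}\, du,$$
so $I'(b) = - \frac{b}{2}\, I(b)$.

This is a separable first-order ODE; solving with the initial condition $I(0) = \int_{-\infty}^{\infty} - 3 e^{- u^{2}}\,du = - 3 \sqrt{\pi}$ gives
$$I(b) = - 3 \sqrt{\pi} e^{- \frac{b^{2}}{4}}.$$

Setting $b = \frac{3}{5}$:
$$I = - \frac{3 \sqrt{\pi}}{e^{\frac{9}{100}}}.$$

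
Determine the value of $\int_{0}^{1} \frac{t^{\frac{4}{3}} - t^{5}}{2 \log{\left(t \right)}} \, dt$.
$\log{\left(\frac{\sqrt{14}}{6} \right)}$

Replace the exponent $\frac{4}{3}$ by a parameter $a$: let $I(a) = \int_{0}^{1} \frac{- t^{5} + t^{a}}{2 \log{\left(t \right)}} \, dt$.

Since $\dfrac{\partial}{\partial a}\,t^{a} = t^{a} \ln t$, the $\ln t$ in the denominator cancels and
$$\frac{dI}{da} = \int_{0}^{1} \frac{1}{2} t^{a} \, dt = \frac{1}{2} \left[\frac{t^{a+1}}{a+1}\right]_0^1 = \frac{1}{2 \left(a + 1\right)}.$$

Integrating with respect to $a$ gives $I(a) = \frac{\log{\left(a + 1 \right)}}{2} - \frac{\log{\left(6 \right)}}{2} + C$.

At $a = 5$ the integrand is identically $0$, so $I(5) = 0$. The closed form gives $0$, hence $C = 0$.

Setting $a = \frac{4}{3}$:
$$I = \log{\left(\frac{\sqrt{14}}{6} \right)}.$$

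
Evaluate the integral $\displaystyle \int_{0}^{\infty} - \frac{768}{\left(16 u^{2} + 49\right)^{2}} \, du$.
$- \frac{48 \pi}{343}$

Start from the standard arctangent integral
$$J(a) = \int_{0}^{\infty} - \frac{3}{a^{2} + u^{2}} \, du = - \frac{3 \pi}{2 a}.$$

Differentiating under the integral sign with respect to $a$,
$$\frac{dJ}{da} = \int_{0}^{\infty} \frac{6 a}{\left(a^{2} + u^{2}\right)^{2}} \, du = \frac{3 \pi}{2 a^{2}},$$
so $\int_{0}^{\infty} - \frac{3}{\left(a^{2} + u^{2}\right)^{2}} \, du = - \frac{3 \pi}{4 a^{3}}$.

Setting $a = \frac{7}{4}$:
$$I = - \frac{48 \pi}{343}.$$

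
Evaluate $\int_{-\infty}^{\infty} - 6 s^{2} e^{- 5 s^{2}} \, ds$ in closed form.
$- \frac{3 \sqrt{5} \sqrt{\pi}}{25}$

Consider the simpler parametrised integral
$$J(a) = \int_{-\infty}^{\infty} - 6 e^{- a s^{2}} \, ds = - \frac{6 \sqrt{\pi}}{\sqrt{a}}.$$

Differentiating under the integral sign brings down a factor of $(-s^2)$:
$$\frac{dJ}{da} = \int_{-\infty}^{\infty} 6 s^{2} e^{- a s^{2}} \, ds = \frac{3 \sqrt{\pi}}{a^{\frac{3}{2}}}.$$

The integral on the left is $-I$, so $I = - \frac{3 \sqrt{\pi}}{a^{\frac{3}{2}}}$.

Setting $a = 5$:
$$I = - \frac{3 \sqrt{5} \sqrt{\pi}}{25}.$$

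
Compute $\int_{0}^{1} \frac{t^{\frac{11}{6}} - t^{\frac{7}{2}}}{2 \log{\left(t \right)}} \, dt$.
$\log{\left(\frac{\sqrt{51}}{9} \right)}$

Consider the one-parameter family: let $I(a) = \int_{0}^{1} \frac{t^{\frac{11}{6}} - t^{a}}{2 \log{\left(t \right)}} \, dt$.

Since $\dfrac{\partial}{\partial a}\,t^{a} = t^{a} \ln t$, the $\ln t$ in the denominator cancels and
$$\frac{dI}{da} = \int_{0}^{1} - \frac{1}{2} t^{a} \, dt = - \frac{1}{2} \left[\frac{t^{a+1}}{a+1}\right]_0^1 = - \frac{1}{2 a + 2}.$$

Integrating with respect to $a$ gives $I(a) = - \frac{\log{\left(a + 1 \right)}}{2} - \frac{\log{\left(6 \right)}}{2} + \frac{\log{\left(17 \right)}}{2} + C$.

At $a = \frac{11}{6}$ the integrand is identically $0$, so $I(\frac{11}{6}) = 0$. The closed form gives $0$, hence $C = 0$.

Setting $a = \frac{7}{2}$:
$$I = \log{\left(\frac{\sqrt{51}}{9} \right)}.$$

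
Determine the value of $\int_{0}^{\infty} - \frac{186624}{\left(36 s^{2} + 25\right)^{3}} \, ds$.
$- \frac{5832 \pi}{3125}$

Recall the elementary integral
$$J(a) = \int_{0}^{\infty} - \frac{4}{a^{2} + s^{2}} \, ds = - \frac{2 \pi}{a}.$$

Differentiating under the integral sign with respect to $a$,
$$\frac{dJ}{da} = \int_{0}^{\infty} \frac{8 a}{\left(a^{2} + s^{2}\right)^{2}} \, ds = \frac{2 \pi}{a^{2}},$$
so $\int_{0}^{\infty} - \frac{4}{\left(a^{2} + s^{2}\right)^{2}} \, ds = - \frac{\pi}{a^{3}}$.

Repeating — each differentiation of $1/(s^2+a^2)^j$ produces $-2ja/(s^2+a^2)^{j+1}$ — and dividing through by $-2ja$ at each step yields, after $2$ differentiations in total,
$$\int_{0}^{\infty} - \frac{4}{\left(a^{2} + s^{2}\right)^{3}} \, ds = - \frac{3 \pi}{4 a^{5}}.$$

Setting $a = \frac{5}{6}$:
$$I = - \frac{5832 \pi}{3125}.$$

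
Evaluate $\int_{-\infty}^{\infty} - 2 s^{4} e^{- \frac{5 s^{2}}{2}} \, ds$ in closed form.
$- \frac{6 \sqrt{10} \sqrt{\pi}}{125}$

Start from the elementary integral
$$J(a) = \int_{-\infty}^{\infty} - 2 e^{- a s^{2}} \, ds = - \frac{2 \sqrt{\pi}}{\sqrt{a}}.$$

Differentiating under the integral sign brings down a factor of $(-s^2)$:
$$\frac{dJ}{da} = \int_{-\infty}^{\infty} 2 s^{2} e^{- a s^{2}} \, ds = \frac{\sqrt{\pi}}{a^{\frac{3}{2}}}.$$

Repeating twice in total — each differentiation brings down another $(-s^2)$ — gives
$$\frac{d^{2}J}{da^{2}} = \int_{-\infty}^{\infty} - 2 s^{4} e^{- a s^{2}} \, ds = - \frac{3 \sqrt{\pi}}{2 a^{\frac{5}{2}}},$$
and the integrand here is exactly the target integrand, so $I = - \frac{3 \sqrt{\pi}}{2 a^{\frac{5}{2}}}$.

Setting $a = \frac{5}{2}$:
$$I = - \frac{6 \sqrt{10} \sqrt{\pi}}{125}.$$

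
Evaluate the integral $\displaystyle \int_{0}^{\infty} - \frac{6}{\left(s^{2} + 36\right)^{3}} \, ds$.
$- \frac{\pi}{6912}$

Start from the standard arctangent integral
$$J(a) = \int_{0}^{\infty} - \frac{6}{a^{2} + s^{2}} \, ds = - \frac{3 \pi}{a}.$$

Differentiating under the integral sign with respect to $a$,
$$\frac{dJ}{da} = \int_{0}^{\infty} \frac{12 a}{\left(a^{2} + s^{2}\right)^{2}} \, ds = \frac{3 \pi}{a^{2}},$$
so $\int_{0}^{\infty} - \frac{6}{\left(a^{2} + s^{2}\right)^{2}} \, ds = - \frac{3 \pi}{2 a^{3}}$.

Repeating — each differentiation of $1/(s^2+a^2)^j$ produces $-2ja/(s^2+a^2)^{j+1}$ — and dividing through by $-2ja$ at each step yields, after $2$ differentiations in total,
$$\int_{0}^{\infty} - \frac{6}{\left(a^{2} + s^{2}\right)^{3}} \, ds = - \frac{9 \pi}{8 a^{5}}.$$

Setting $a = 6$:
$$I = - \frac{\pi}{6912}.$$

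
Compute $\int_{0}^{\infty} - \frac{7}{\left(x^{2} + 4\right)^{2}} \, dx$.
$- \frac{7 \pi}{32}$

Begin with the known result
$$J(a) = \int_{0}^{\infty} - \frac{7}{a^{2} + x^{2}} \, dx = - \frac{7 \pi}{2 a}.$$

Differentiating under the integral sign with respect to $a$,
$$\frac{dJ}{da} = \int_{0}^{\infty} \frac{14 a}{\left(a^{2} + x^{2}\right)^{2}} \, dx = \frac{7 \pi}{2 a^{2}},$$
so $\int_{0}^{\infty} - \frac{7}{\left(a^{2} + x^{2}\right)^{2}} \, dx = - \frac{7 \pi}{4 a^{3}}$.

Setting $a = 2$:
$$I = - \frac{7 \pi}{32}.$$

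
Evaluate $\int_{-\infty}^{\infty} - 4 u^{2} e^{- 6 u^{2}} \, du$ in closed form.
$- \frac{\sqrt{6} \sqrt{\pi}}{18}$

Consider the simpler parametrised integral
$$J(a) = \int_{-\infty}^{\infty} - 4 e^{- a u^{2}} \, du = - \frac{4 \sqrt{\pi}}{\sqrt{a}}.$$

Differentiating under the integral sign brings down a factor of $(-u^2)$:
$$\frac{dJ}{da} = \int_{-\infty}^{\infty} 4 u^{2} e^{- a u^{2}} \, du = \frac{2 \sqrt{\pi}}{a^{\frac{3}{2}}}.$$

The integral on the left is $-I$, so $I = - \frac{2 \sqrt{\pi}}{a^{\frac{3}{2}}}$.

Setting $a = 6$:
$$I = - \frac{\sqrt{6} \sqrt{\pi}}{18}.$$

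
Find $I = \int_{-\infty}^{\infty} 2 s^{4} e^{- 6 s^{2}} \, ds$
$\frac{\sqrt{6} \sqrt{\pi}}{144}$

Consider the simpler parametrised integral
$$J(a) = \int_{-\infty}^{\infty} 2 e^{- a s^{2}} \, ds = \frac{2 \sqrt{\pi}}{\sqrt{a}}.$$

Differentiating under the integral sign brings down a factor of $(-s^2)$:
$$\frac{dJ}{da} = \int_{-\infty}^{\infty} - 2 s^{2} e^{- a s^{2}} \, ds = - \frac{\sqrt{\pi}}{a^{\frac{3}{2}}}.$$

Repeating twice in total — each differentiation brings down another $(-s^2)$ — gives
$$\frac{d^{2}J}{da^{2}} = \int_{-\infty}^{\infty} 2 s^{4} e^{- a s^{2}} \, ds = \frac{3 \sqrt{\pi}}{2 a^{\frac{5}{2}}},$$
and the integrand here is exactly the target integrand, so $I = \frac{3 \sqrt{\pi}}{2 a^{\frac{5}{2}}}$.

Setting $a = 6$:
$$I = \frac{\sqrt{6} \sqrt{\pi}}{144}.$$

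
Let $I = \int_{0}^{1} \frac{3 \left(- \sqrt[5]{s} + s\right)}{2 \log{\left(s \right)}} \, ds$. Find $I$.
$\log{\left(\frac{5 \sqrt{15}}{9} \right)}$

Consider the one-parameter family: let $I(a) = \int_{0}^{1} \frac{3 \left(s - s^{a}\right)}{2 \log{\left(s \right)}} \, ds$.

Since $\dfrac{\partial}{\partial a}\,s^{a} = s^{a} \ln s$, the $\ln s$ in the denominator cancels and
$$\frac{dI}{da} = \int_{0}^{1} - \frac{3}{2} s^{a} \, ds = - \frac{3}{2} \left[\frac{s^{a+1}}{a+1}\right]_0^1 = - \frac{3}{2 a + 2}.$$

Integrating with respect to $a$ gives $I(a) = - \frac{3 \log{\left(a + 1 \right)}}{2} + \frac{3 \log{\left(2 \right)}}{2} + C$.

At $a = 1$ the integrand is identically $0$, so $I(1) = 0$. The closed form gives $0$, hence $C = 0$.

Setting $a = \frac{1}{5}$:
$$I = \log{\left(\frac{5 \sqrt{15}}{9} \right)}.$$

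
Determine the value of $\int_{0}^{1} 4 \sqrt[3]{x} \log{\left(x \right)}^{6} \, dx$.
$\frac{98415}{256}$

Start from the elementary integral
$$J(a) = \int_{0}^{1} 4 x^{a} \, dx = \frac{4}{a + 1}.$$

Differentiating under the integral sign brings down a factor of $\ln x$:
$$\frac{dJ}{da} = \int_{0}^{1} 4 x^{a} \log{\left(x \right)} \, dx = - \frac{4}{\left(a + 1\right)^{2}}.$$

Repeating $6$ times in total — each differentiation brings down another $\ln x$ — gives
$$\frac{d^{6}J}{da^{6}} = \int_{0}^{1} 4 x^{a} \log{\left(x \right)}^{6} \, dx = \frac{2880}{\left(a + 1\right)^{7}},$$
and the integrand here is exactly the target integrand, so $I = \frac{2880}{\left(a + 1\right)^{7}}$.

Setting $a = \frac{1}{3}$:
$$I = \frac{98415}{256}.$$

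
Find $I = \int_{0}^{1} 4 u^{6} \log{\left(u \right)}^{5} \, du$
$- \frac{480}{117649}$

Consider the simpler parametrised integral
$$J(a) = \int_{0}^{1} 4 u^{a} \, du = \frac{4}{a + 1}.$$

Differentiating under the integral sign brings down a factor of $\ln u$:
$$\frac{dJ}{da} = \int_{0}^{1} 4 u^{a} \log{\left(u \right)} \, du = - \frac{4}{\left(a + 1\right)^{2}}.$$

Repeating $5$ times in total — each differentiation brings down another $\ln u$ — gives
$$\frac{d^{5}J}{da^{5}} = \int_{0}^{1} 4 u^{a} \log{\left(u \right)}^{5} \, du = - \frac{480}{\left(a + 1\right)^{6}},$$
and the integrand here is exactly the target integrand, so $I = - \frac{480}{\left(a + 1\right)^{6}}$.

Setting $a = 6$:
$$I = - \frac{480}{117649}.$$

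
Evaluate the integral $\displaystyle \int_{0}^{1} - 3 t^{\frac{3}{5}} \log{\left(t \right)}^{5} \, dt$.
$\frac{703125}{32768}$

Begin with the known integral
$$J(a) = \int_{0}^{1} - 3 t^{a} \, dt = - \frac{3}{a + 1}.$$

Differentiating under the integral sign brings down a factor of $\ln t$:
$$\frac{dJ}{da} = \int_{0}^{1} - 3 t^{a} \log{\left(t \right)} \, dt = \frac{3}{\left(a + 1\right)^{2}}.$$

Repeating $5$ times in total — each differentiation brings down another $\ln t$ — gives
$$\frac{d^{5}J}{da^{5}} = \int_{0}^{1} - 3 t^{a} \log{\left(t \right)}^{5} \, dt = \frac{360}{\left(a + 1\right)^{6}},$$
and the integrand here is exactly the target integrand, so $I = \frac{360}{\left(a + 1\right)^{6}}$.

Setting $a = \frac{3}{5}$:
$$I = \frac{703125}{32768}.$$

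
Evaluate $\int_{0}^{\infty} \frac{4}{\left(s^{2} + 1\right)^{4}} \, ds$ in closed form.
$\frac{5 \pi}{8}$

Start from the standard arctangent integral
$$J(a) = \int_{0}^{\infty} \frac{4}{a^{2} + s^{2}} \, ds = \frac{2 \pi}{a}.$$

Differentiating under the integral sign with respect to $a$,
$$\frac{dJ}{da} = \int_{0}^{\infty} - \frac{8 a}{\left(a^{2} + s^{2}\right)^{2}} \, ds = - \frac{2 \pi}{a^{2}},$$
so $\int_{0}^{\infty} \frac{4}{\left(a^{2} + s^{2}\right)^{2}} \, ds = \frac{\pi}{a^{3}}$.

Repeating — each differentiation of $1/(s^2+a^2)^j$ produces $-2ja/(s^2+a^2)^{j+1}$ — and dividing through by $-2ja$ at each step yields, after $3$ differentiations in total,
$$\int_{0}^{\infty} \frac{4}{\left(a^{2} + s^{2}\right)^{4}} \, ds = \frac{5 \pi}{8 a^{7}}.$$

Setting $a = 1$:
$$I = \frac{5 \pi}{8}.$$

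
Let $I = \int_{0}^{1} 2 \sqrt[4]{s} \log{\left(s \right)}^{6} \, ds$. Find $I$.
$\frac{4718592}{15625}$

Begin with the known integral
$$J(a) = \int_{0}^{1} 2 s^{a} \, ds = \frac{2}{a + 1}.$$

Differentiating under the integral sign brings down a factor of $\ln s$:
$$\frac{dJ}{da} = \int_{0}^{1} 2 s^{a} \log{\left(s \right)} \, ds = - \frac{2}{\left(a + 1\right)^{2}}.$$

Repeating $6$ times in total — each differentiation brings down another $\ln s$ — gives
$$\frac{d^{6}J}{da^{6}} = \int_{0}^{1} 2 s^{a} \log{\left(s \right)}^{6} \, ds = \frac{1440}{\left(a + 1\right)^{7}},$$
and the integrand here is exactly the target integrand, so $I = \frac{1440}{\left(a + 1\right)^{7}}$.

Setting $a = \frac{1}{4}$:
$$I = \frac{4718592}{15625}.$$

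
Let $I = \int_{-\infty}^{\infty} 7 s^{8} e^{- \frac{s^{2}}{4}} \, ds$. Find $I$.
$23520 \sqrt{\pi}$

Start from the elementary integral
$$J(a) = \int_{-\infty}^{\infty} 7 e^{- a s^{2}} \, ds = \frac{7 \sqrt{\pi}}{\sqrt{a}}.$$

Differentiating under the integral sign brings down a factor of $(-s^2)$:
$$\frac{dJ}{da} = \int_{-\infty}^{\infty} - 7 s^{2} e^{- a s^{2}} \, ds = - \frac{7 \sqrt{\pi}}{2 a^{\frac{3}{2}}}.$$

Repeating $4$ times in total — each differentiation brings down another $(-s^2)$ — gives
$$\frac{d^{4}J}{da^{4}} = \int_{-\infty}^{\infty} 7 s^{8} e^{- a s^{2}} \, ds = \frac{735 \sqrt{\pi}}{16 a^{\frac{9}{2}}},$$
and the integrand here is exactly the target integrand, so $I = \frac{735 \sqrt{\pi}}{16 a^{\frac{9}{2}}}$.

Setting $a = \frac{1}{4}$:
$$I = 23520 \sqrt{\pi}.$$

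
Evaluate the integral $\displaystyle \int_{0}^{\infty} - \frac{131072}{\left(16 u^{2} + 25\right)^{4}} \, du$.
$- \frac{1024 \pi}{15625}$

Start from the standard arctangent integral
$$J(a) = \int_{0}^{\infty} - \frac{2}{a^{2} + u^{2}} \, du = - \frac{\pi}{a}.$$

Differentiating under the integral sign with respect to $a$,
$$\frac{dJ}{da} = \int_{0}^{\infty} \frac{4 a}{\left(a^{2} + u^{2}\right)^{2}} \, du = \frac{\pi}{a^{2}},$$
so $\int_{0}^{\infty} - \frac{2}{\left(a^{2} + u^{2}\right)^{2}} \, du = - \frac{\pi}{2 a^{3}}$.

Repeating — each differentiation of $1/(u^2+a^2)^j$ produces $-2ja/(u^2+a^2)^{j+1}$ — and dividing through by $-2ja$ at each step yields, after $3$ differentiations in total,
$$\int_{0}^{\infty} - \frac{2}{\left(a^{2} + u^{2}\right)^{4}} \, du = - \frac{5 \pi}{16 a^{7}}.$$

Setting $a = \frac{5}{4}$:
$$I = - \frac{1024 \pi}{15625}.$$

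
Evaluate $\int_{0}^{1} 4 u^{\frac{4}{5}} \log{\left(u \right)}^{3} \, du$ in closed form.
$- \frac{5000}{2187}$

Begin with the known integral
$$J(a) = \int_{0}^{1} 4 u^{a} \, du = \frac{4}{a + 1}.$$

Differentiating under the integral sign brings down a factor of $\ln u$:
$$\frac{dJ}{da} = \int_{0}^{1} 4 u^{a} \log{\left(u \right)} \, du = - \frac{4}{\left(a + 1\right)^{2}}.$$

Repeating $3$ times in total — each differentiation brings down another $\ln u$ — gives
$$\frac{d^{3}J}{da^{3}} = \int_{0}^{1} 4 u^{a} \log{\left(u \right)}^{3} \, du = - \frac{24}{\left(a + 1\right)^{4}},$$
and the integrand here is exactly the target integrand, so $I = - \frac{24}{\left(a + 1\right)^{4}}$.

Setting $a = \frac{4}{5}$:
$$I = - \frac{5000}{2187}.$$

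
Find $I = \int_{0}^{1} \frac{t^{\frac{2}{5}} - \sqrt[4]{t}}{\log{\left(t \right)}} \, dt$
$\log{\left(\frac{28}{25} \right)}$

Introduce a parameter $a$ in the exponent: let $I(a) = \int_{0}^{1} \frac{- \sqrt[4]{t} + t^{a}}{\log{\left(t \right)}} \, dt$.

Since $\dfrac{\partial}{\partial a}\,t^{a} = t^{a} \ln t$, the $\ln t$ in the denominator cancels and
$$\frac{dI}{da} = \int_{0}^{1} t^{a} \, dt = \left[\frac{t^{a+1}}{a+1}\right]_0^1 = \frac{1}{a + 1}.$$

Integrating with respect to $a$ gives $I(a) = \log{\left(\frac{4 a}{5} + \frac{4}{5} \right)} + C$.

At $a = \frac{1}{4}$ the integrand is identically $0$, so $I(\frac{1}{4}) = 0$. The closed form gives $0$, hence $C = 0$.

Setting $a = \frac{2}{5}$:
$$I = \log{\left(\frac{28}{25} \right)}.$$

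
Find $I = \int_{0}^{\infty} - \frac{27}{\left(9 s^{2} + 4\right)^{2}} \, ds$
$- \frac{9 \pi}{32}$

Start from the standard arctangent integral
$$J(a) = \int_{0}^{\infty} - \frac{1}{3 \left(a^{2} + s^{2}\right)} \, ds = - \frac{\pi}{6 a}.$$

Differentiating under the integral sign with respect to $a$,
$$\frac{dJ}{da} = \int_{0}^{\infty} \frac{2 a}{3 \left(a^{2} + s^{2}\right)^{2}} \, ds = \frac{\pi}{6 a^{2}},$$
so $\int_{0}^{\infty} - \frac{1}{3 \left(a^{2} + s^{2}\right)^{2}} \, ds = - \frac{\pi}{12 a^{3}}$.

Setting $a = \frac{2}{3}$:
$$I = - \frac{9 \pi}{32}.$$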